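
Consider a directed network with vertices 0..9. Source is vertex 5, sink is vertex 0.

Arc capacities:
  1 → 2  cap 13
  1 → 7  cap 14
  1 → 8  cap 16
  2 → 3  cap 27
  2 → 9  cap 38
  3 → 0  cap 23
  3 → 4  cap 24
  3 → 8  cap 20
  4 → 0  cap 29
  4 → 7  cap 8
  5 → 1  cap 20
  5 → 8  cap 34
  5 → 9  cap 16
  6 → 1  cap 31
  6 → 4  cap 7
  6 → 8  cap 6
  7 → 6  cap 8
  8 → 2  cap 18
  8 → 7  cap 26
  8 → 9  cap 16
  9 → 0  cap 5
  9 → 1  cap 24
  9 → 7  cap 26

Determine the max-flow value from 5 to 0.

augment #1: 5→9→0 bottleneck 5, total now 5
augment #2: 5→1→2→3→0 bottleneck 13, total now 18
augment #3: 5→8→2→3→0 bottleneck 10, total now 28
augment #4: 5→1→7→6→4→0 bottleneck 7, total now 35
augment #5: 5→8→2→3→4→0 bottleneck 4, total now 39

Maximum flow value: 39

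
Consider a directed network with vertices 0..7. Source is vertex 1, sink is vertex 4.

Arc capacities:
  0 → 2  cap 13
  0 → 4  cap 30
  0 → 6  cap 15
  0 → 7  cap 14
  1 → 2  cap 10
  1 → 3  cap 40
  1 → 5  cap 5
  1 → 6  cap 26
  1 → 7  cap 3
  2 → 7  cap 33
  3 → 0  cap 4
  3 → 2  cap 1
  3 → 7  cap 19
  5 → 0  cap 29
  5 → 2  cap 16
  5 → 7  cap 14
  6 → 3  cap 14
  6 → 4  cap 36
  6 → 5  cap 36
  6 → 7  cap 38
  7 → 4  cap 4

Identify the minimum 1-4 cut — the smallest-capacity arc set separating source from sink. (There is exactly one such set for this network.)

Min-cut arcs: {(1,5), (1,6), (3,0), (7,4)} (total capacity 39)

augment #1: 1→6→4 push 26
augment #2: 1→7→4 push 3
augment #3: 1→2→7→4 push 1
augment #4: 1→3→0→4 push 4
augment #5: 1→5→0→4 push 5
max flow = 39; residual-reachable set from 1 gives S-side
cut edges (S→T): {(1,5), (1,6), (3,0), (7,4)} total cap 39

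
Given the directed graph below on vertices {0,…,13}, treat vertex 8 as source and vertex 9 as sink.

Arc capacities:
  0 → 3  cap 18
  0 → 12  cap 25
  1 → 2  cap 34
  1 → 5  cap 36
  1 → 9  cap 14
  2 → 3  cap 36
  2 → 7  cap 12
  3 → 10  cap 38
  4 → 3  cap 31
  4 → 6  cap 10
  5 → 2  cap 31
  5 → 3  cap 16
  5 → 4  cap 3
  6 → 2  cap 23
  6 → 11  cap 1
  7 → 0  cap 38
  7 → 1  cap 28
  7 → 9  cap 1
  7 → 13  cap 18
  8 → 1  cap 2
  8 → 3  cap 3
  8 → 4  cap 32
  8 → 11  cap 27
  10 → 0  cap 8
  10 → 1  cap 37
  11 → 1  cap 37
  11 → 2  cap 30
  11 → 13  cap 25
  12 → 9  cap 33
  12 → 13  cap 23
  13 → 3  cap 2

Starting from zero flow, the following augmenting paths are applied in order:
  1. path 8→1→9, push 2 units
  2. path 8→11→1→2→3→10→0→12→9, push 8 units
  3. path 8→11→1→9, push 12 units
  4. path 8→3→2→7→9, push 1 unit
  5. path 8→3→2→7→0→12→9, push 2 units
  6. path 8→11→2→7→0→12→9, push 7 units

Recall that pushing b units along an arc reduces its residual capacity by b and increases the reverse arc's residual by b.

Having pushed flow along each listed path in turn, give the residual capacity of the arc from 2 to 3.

Residual capacity of (2,3): 31

after path 1 (8→1→9, push 2): res(2,3)=36
after path 2 (8→11→1→2→3→10→0→12→9, push 8): res(2,3)=28
after path 3 (8→11→1→9, push 12): res(2,3)=28
after path 4 (8→3→2→7→9, push 1): res(2,3)=29
after path 5 (8→3→2→7→0→12→9, push 2): res(2,3)=31
after path 6 (8→11→2→7→0→12→9, push 7): res(2,3)=31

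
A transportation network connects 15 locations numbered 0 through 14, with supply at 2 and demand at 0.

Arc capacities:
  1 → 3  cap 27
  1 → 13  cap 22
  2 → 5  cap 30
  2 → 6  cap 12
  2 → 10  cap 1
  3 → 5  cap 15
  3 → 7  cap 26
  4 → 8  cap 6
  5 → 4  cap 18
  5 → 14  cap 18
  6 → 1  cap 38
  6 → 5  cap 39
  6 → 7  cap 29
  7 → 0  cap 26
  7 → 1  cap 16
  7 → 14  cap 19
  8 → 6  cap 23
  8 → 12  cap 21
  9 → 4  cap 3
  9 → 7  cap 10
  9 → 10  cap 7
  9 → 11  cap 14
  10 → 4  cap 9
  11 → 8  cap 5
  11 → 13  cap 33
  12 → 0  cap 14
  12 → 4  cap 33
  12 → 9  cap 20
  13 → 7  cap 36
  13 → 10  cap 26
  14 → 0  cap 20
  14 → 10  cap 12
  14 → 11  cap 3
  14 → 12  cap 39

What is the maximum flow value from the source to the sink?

augment #1: 2→5→14→0 bottleneck 18, total now 18
augment #2: 2→6→7→0 bottleneck 12, total now 30
augment #3: 2→5→4→8→12→0 bottleneck 6, total now 36

Maximum flow value: 36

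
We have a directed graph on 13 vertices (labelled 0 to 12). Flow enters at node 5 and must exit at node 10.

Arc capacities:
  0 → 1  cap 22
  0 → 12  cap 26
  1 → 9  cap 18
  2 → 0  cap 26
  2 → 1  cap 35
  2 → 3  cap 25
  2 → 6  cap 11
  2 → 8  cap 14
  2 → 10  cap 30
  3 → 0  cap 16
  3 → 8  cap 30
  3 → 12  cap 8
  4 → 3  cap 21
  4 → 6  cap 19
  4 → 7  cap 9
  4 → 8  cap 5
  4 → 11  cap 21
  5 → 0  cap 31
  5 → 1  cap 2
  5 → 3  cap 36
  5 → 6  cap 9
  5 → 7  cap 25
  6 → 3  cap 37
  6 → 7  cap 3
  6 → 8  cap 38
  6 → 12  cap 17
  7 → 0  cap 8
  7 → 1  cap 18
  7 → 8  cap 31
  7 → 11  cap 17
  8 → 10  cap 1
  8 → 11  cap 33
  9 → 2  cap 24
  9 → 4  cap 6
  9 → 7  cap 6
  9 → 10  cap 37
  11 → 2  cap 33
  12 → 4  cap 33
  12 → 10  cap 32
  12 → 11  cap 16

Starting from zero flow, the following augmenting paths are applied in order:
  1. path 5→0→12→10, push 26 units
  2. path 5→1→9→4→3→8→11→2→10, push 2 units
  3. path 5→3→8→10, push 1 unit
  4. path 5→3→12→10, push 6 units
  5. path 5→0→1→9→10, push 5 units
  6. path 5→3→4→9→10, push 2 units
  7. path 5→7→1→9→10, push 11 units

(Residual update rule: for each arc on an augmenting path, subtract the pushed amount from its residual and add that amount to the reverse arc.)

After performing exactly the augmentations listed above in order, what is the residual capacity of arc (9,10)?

Residual capacity of (9,10): 19

after path 1 (5→0→12→10, push 26): res(9,10)=37
after path 2 (5→1→9→4→3→8→11→2→10, push 2): res(9,10)=37
after path 3 (5→3→8→10, push 1): res(9,10)=37
after path 4 (5→3→12→10, push 6): res(9,10)=37
after path 5 (5→0→1→9→10, push 5): res(9,10)=32
after path 6 (5→3→4→9→10, push 2): res(9,10)=30
after path 7 (5→7→1→9→10, push 11): res(9,10)=19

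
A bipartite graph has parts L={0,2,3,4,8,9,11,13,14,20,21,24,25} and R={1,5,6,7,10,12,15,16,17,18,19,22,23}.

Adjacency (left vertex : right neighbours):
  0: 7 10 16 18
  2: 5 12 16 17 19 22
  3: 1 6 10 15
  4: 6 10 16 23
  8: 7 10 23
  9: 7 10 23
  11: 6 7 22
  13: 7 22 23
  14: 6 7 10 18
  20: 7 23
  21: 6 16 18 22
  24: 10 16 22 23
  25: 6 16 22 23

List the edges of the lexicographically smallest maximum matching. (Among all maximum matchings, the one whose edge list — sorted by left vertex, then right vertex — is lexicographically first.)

Lex-smallest maximum matching: {(0,7), (2,5), (3,1), (4,6), (8,10), (9,23), (11,22), (14,18), (21,16)}

|M| = 9 (so the lex-smallest maximum matching has 9 edges)
process left vertices in ascending order; for each, take the smallest-labelled available neighbour that still permits 9 edges overall, or leave it unmatched if none does
lex-smallest matching: {0-7, 2-5, 3-1, 4-6, 8-10, 9-23, 11-22, 14-18, 21-16}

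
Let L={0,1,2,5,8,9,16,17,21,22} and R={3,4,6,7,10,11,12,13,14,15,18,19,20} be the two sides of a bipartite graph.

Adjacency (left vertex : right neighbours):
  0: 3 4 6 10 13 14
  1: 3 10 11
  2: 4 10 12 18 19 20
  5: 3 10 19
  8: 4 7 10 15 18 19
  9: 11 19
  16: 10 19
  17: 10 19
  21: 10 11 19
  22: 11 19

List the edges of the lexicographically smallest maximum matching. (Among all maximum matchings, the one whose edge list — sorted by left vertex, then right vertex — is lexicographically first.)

|M| = 7 (so the lex-smallest maximum matching has 7 edges)
process left vertices in ascending order; for each, take the smallest-labelled available neighbour that still permits 7 edges overall, or leave it unmatched if none does
lex-smallest matching: {0-4, 1-3, 2-12, 5-10, 8-7, 9-11, 16-19}

Lex-smallest maximum matching: {(0,4), (1,3), (2,12), (5,10), (8,7), (9,11), (16,19)}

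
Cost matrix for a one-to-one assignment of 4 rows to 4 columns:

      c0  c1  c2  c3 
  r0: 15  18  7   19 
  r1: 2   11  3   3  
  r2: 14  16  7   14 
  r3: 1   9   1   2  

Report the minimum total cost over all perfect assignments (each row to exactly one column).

one of 2 optimal assignments: row0→col2 (cost 7), row1→col0 (cost 2), row2→col1 (cost 16), row3→col3 (cost 2)
total = 7 + 2 + 16 + 2 = 27

Minimum assignment cost: 27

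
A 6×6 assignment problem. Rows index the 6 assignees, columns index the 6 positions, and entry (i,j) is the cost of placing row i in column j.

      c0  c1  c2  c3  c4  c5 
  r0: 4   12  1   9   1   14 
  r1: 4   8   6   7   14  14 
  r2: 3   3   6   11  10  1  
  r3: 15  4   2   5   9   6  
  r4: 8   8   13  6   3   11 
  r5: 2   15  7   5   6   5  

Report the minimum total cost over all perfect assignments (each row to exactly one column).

Minimum assignment cost: 18

one of 2 optimal assignments: row0→col2 (cost 1), row1→col0 (cost 4), row2→col5 (cost 1), row3→col1 (cost 4), row4→col4 (cost 3), row5→col3 (cost 5)
total = 1 + 4 + 1 + 4 + 3 + 5 = 18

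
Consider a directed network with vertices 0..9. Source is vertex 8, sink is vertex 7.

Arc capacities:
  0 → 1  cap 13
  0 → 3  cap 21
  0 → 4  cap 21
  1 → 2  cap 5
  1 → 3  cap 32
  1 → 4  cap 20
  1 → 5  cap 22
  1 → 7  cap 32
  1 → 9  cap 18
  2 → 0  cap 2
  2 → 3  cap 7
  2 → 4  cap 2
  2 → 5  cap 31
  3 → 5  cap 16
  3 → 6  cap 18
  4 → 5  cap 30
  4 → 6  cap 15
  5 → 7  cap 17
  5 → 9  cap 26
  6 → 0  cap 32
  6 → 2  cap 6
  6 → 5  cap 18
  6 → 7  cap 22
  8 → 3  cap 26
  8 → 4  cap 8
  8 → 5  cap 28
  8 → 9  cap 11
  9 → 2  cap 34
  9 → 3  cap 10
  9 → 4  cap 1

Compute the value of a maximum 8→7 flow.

Maximum flow value: 48

augment #1: 8→5→7 bottleneck 17, total now 17
augment #2: 8→3→6→7 bottleneck 18, total now 35
augment #3: 8→4→6→7 bottleneck 4, total now 39
augment #4: 8→4→6→0→1→7 bottleneck 4, total now 43
augment #5: 8→9→2→0→1→7 bottleneck 2, total now 45
augment #6: 8→9→4→6→0→1→7 bottleneck 1, total now 46
augment #7: 8→9→2→4→6→0→1→7 bottleneck 2, total now 48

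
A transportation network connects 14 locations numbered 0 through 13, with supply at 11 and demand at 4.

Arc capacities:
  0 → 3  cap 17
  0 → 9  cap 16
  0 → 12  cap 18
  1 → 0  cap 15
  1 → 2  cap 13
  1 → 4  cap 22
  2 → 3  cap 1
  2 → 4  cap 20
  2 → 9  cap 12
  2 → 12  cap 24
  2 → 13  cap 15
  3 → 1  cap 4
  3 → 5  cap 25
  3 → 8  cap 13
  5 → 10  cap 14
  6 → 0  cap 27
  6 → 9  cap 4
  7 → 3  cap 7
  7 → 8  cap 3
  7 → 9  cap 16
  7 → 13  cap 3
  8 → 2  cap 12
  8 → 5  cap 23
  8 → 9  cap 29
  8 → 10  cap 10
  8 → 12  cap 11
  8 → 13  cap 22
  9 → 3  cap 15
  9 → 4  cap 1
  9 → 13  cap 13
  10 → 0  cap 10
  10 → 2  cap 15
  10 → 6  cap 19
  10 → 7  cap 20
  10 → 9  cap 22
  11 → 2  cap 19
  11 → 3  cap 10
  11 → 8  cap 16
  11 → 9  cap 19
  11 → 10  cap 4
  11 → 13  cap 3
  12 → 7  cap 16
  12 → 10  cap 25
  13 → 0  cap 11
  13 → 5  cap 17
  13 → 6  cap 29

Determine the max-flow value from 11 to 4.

Maximum flow value: 25

augment #1: 11→2→4 bottleneck 19, total now 19
augment #2: 11→9→4 bottleneck 1, total now 20
augment #3: 11→3→1→4 bottleneck 4, total now 24
augment #4: 11→8→2→4 bottleneck 1, total now 25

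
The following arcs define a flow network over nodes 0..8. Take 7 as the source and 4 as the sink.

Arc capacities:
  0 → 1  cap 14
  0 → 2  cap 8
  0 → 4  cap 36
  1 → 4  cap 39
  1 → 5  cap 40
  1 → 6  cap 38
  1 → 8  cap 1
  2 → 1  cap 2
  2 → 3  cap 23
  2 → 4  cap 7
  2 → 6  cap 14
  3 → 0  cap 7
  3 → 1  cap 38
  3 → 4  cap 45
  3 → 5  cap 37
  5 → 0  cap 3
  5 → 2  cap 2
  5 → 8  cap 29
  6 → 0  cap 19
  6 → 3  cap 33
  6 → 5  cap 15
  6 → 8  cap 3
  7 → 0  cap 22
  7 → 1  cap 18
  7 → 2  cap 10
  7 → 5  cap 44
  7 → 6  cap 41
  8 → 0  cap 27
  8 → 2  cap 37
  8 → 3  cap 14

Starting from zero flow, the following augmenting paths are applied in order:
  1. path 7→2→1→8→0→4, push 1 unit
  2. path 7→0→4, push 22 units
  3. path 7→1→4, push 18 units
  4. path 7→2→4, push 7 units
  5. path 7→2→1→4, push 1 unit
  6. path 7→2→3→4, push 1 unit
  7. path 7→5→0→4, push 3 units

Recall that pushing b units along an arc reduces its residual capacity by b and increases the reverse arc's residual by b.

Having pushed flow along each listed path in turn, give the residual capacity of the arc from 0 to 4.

Residual capacity of (0,4): 10

after path 1 (7→2→1→8→0→4, push 1): res(0,4)=35
after path 2 (7→0→4, push 22): res(0,4)=13
after path 3 (7→1→4, push 18): res(0,4)=13
after path 4 (7→2→4, push 7): res(0,4)=13
after path 5 (7→2→1→4, push 1): res(0,4)=13
after path 6 (7→2→3→4, push 1): res(0,4)=13
after path 7 (7→5→0→4, push 3): res(0,4)=10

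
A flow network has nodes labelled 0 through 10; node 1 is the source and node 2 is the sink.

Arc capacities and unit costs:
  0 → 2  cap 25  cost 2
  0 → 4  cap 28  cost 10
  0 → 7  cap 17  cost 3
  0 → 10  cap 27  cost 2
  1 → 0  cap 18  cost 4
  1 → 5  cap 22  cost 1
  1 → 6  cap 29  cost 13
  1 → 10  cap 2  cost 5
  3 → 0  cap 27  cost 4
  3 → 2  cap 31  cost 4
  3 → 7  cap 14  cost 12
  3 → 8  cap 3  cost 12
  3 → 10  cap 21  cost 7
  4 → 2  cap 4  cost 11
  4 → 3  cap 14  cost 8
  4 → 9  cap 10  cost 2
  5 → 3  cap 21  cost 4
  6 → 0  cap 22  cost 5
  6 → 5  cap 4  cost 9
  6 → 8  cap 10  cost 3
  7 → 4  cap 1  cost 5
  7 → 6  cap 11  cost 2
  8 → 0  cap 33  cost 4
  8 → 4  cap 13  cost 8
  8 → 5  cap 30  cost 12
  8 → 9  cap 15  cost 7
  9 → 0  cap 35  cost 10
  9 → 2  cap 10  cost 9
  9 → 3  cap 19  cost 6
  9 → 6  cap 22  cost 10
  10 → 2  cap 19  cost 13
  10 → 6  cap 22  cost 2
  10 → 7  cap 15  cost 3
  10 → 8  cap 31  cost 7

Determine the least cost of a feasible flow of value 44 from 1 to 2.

shortest-cost path #1: 1→0→2 push 18 @ unit cost 6 (adds 108)
shortest-cost path #2: 1→5→3→2 push 21 @ unit cost 9 (adds 189)
shortest-cost path #3: 1→10→6→0→2 push 2 @ unit cost 14 (adds 28)
shortest-cost path #4: 1→6→0→2 push 3 @ unit cost 20 (adds 60)
total cost = 385

Minimum cost for 44 units: 385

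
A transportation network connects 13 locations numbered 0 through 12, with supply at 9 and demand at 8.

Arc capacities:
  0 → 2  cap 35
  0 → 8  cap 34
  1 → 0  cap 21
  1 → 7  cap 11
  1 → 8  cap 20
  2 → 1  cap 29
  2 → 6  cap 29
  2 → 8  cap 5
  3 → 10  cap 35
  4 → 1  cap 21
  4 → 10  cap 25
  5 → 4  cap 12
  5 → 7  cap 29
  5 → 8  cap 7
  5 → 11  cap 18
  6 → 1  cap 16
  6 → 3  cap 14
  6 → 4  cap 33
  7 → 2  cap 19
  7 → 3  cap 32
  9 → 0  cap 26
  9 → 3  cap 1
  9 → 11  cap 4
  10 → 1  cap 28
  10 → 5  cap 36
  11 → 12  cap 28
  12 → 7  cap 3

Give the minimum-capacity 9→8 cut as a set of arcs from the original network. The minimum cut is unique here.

augment #1: 9→0→8 push 26
augment #2: 9→3→10→1→8 push 1
augment #3: 9→11→12→7→2→8 push 3
max flow = 30; residual-reachable set from 9 gives S-side
cut edges (S→T): {(9,0), (9,3), (12,7)} total cap 30

Min-cut arcs: {(9,0), (9,3), (12,7)} (total capacity 30)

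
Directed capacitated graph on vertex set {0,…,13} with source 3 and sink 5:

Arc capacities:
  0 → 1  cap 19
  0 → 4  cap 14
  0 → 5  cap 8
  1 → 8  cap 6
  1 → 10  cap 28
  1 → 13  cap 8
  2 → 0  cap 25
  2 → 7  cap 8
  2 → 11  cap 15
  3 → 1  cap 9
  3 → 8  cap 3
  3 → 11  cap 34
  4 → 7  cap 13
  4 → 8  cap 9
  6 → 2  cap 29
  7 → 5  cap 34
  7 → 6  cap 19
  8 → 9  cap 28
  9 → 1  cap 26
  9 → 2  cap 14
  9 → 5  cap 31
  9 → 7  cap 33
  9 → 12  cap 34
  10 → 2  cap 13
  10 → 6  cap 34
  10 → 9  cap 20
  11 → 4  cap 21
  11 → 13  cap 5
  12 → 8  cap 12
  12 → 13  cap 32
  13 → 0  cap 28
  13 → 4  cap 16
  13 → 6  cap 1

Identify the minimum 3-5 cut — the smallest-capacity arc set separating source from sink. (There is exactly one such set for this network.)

Min-cut arcs: {(3,1), (3,8), (11,4), (11,13)} (total capacity 38)

augment #1: 3→8→9→5 push 3
augment #2: 3→1→8→9→5 push 6
augment #3: 3→1→10→9→5 push 3
augment #4: 3→11→4→7→5 push 13
augment #5: 3→11→13→0→5 push 5
augment #6: 3→11→4→8→9→5 push 8
max flow = 38; residual-reachable set from 3 gives S-side
cut edges (S→T): {(3,1), (3,8), (11,4), (11,13)} total cap 38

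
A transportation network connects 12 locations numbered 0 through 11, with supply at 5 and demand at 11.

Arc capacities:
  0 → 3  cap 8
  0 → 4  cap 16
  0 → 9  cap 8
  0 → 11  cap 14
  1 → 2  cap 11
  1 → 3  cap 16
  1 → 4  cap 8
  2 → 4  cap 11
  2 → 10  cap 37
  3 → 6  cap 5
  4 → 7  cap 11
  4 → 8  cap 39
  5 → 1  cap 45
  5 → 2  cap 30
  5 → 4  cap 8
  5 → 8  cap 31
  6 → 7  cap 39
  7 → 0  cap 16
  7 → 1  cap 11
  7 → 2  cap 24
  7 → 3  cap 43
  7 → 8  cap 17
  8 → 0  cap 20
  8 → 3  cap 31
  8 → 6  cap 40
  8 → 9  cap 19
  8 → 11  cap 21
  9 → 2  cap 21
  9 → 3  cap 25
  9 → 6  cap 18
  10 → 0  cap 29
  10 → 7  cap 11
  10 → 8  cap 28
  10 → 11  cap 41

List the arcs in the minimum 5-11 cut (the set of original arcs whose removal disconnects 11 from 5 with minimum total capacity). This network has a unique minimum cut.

Min-cut arcs: {(0,11), (2,10), (8,11)} (total capacity 72)

augment #1: 5→8→11 push 21
augment #2: 5→2→10→11 push 30
augment #3: 5→8→0→11 push 10
augment #4: 5→1→2→10→11 push 7
augment #5: 5→4→7→0→11 push 4
max flow = 72; residual-reachable set from 5 gives S-side
cut edges (S→T): {(0,11), (2,10), (8,11)} total cap 72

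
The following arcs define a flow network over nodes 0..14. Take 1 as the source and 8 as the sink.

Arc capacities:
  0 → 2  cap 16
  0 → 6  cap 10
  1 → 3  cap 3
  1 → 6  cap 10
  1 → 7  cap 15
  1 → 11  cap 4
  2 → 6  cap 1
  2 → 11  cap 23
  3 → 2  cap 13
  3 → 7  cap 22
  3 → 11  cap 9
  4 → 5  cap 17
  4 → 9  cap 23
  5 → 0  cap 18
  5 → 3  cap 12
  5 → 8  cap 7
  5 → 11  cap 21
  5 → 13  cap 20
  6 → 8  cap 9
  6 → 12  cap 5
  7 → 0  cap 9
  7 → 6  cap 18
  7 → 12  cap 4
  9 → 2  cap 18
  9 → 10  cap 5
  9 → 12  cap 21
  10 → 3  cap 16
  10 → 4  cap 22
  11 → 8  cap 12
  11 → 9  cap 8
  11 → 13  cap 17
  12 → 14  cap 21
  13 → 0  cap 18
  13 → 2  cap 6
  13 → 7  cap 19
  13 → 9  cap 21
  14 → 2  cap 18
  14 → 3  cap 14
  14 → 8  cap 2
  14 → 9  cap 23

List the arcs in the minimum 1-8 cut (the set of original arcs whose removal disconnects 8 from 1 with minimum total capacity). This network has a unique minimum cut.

Min-cut arcs: {(6,8), (9,10), (11,8), (14,8)} (total capacity 28)

augment #1: 1→6→8 push 9
augment #2: 1→11→8 push 4
augment #3: 1→3→11→8 push 3
augment #4: 1→6→12→14→8 push 1
augment #5: 1→7→12→14→8 push 1
augment #6: 1→7→0→2→11→8 push 5
augment #7: 1→7→12→14→9→10→4→5→8 push 3
augment #8: 1→7→0→2→11→9→10→4→5→8 push 2
max flow = 28; residual-reachable set from 1 gives S-side
cut edges (S→T): {(6,8), (9,10), (11,8), (14,8)} total cap 28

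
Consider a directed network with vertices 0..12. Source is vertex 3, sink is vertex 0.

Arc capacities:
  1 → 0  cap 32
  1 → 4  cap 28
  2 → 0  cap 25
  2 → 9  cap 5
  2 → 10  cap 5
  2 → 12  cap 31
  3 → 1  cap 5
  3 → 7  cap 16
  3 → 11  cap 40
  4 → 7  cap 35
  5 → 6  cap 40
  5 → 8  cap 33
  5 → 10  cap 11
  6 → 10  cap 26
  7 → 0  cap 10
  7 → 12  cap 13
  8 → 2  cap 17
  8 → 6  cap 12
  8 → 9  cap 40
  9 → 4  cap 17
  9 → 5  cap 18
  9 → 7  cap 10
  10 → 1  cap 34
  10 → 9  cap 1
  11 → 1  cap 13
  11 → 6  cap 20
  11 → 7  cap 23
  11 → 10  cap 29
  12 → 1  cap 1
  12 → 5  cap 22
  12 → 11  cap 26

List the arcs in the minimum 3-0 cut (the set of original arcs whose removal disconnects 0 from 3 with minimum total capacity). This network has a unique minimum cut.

Min-cut arcs: {(1,0), (7,0), (7,12), (10,9)} (total capacity 56)

augment #1: 3→1→0 push 5
augment #2: 3→7→0 push 10
augment #3: 3→11→1→0 push 13
augment #4: 3→7→12→1→0 push 1
augment #5: 3→11→10→1→0 push 13
augment #6: 3→7→12→5→8→2→0 push 5
augment #7: 3→11→7→12→5→8→2→0 push 7
augment #8: 3→11→10→9→5→8→2→0 push 1
augment #9: 3→11→10→1→12→5→8→2→0 push 1
max flow = 56; residual-reachable set from 3 gives S-side
cut edges (S→T): {(1,0), (7,0), (7,12), (10,9)} total cap 56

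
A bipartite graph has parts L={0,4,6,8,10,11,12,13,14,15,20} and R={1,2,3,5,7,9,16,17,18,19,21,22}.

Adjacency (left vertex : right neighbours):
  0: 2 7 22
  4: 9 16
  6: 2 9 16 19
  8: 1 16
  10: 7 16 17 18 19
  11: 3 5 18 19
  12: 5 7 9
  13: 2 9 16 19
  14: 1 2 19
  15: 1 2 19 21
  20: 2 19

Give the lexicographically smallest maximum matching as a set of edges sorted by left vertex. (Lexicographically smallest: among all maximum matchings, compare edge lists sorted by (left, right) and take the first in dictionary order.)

Lex-smallest maximum matching: {(0,7), (4,9), (6,2), (8,1), (10,17), (11,3), (12,5), (13,16), (14,19), (15,21)}

|M| = 10 (so the lex-smallest maximum matching has 10 edges)
process left vertices in ascending order; for each, take the smallest-labelled available neighbour that still permits 10 edges overall, or leave it unmatched if none does
lex-smallest matching: {0-7, 4-9, 6-2, 8-1, 10-17, 11-3, 12-5, 13-16, 14-19, 15-21}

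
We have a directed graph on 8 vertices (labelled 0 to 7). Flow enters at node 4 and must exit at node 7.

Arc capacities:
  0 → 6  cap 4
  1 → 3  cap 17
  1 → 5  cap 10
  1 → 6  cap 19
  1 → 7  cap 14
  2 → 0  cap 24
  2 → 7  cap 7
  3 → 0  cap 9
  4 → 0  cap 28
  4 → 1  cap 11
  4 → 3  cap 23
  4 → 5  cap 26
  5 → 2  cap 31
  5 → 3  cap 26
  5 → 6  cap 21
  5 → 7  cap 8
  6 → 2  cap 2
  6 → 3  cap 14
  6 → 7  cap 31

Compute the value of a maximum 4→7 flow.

augment #1: 4→1→7 bottleneck 11, total now 11
augment #2: 4→5→7 bottleneck 8, total now 19
augment #3: 4→0→6→7 bottleneck 4, total now 23
augment #4: 4→5→2→7 bottleneck 7, total now 30
augment #5: 4→5→6→7 bottleneck 11, total now 41

Maximum flow value: 41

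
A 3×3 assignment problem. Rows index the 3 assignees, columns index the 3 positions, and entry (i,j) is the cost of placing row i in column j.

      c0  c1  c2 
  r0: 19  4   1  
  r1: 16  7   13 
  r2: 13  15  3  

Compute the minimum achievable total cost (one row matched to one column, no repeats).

optimal assignment: row0→col2 (cost 1), row1→col1 (cost 7), row2→col0 (cost 13)
total = 1 + 7 + 13 = 21

Minimum assignment cost: 21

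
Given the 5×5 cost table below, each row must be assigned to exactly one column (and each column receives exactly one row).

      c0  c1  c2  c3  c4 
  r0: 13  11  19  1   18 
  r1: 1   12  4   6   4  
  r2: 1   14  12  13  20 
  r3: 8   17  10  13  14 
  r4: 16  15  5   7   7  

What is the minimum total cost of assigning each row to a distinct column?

optimal assignment: row0→col3 (cost 1), row1→col4 (cost 4), row2→col0 (cost 1), row3→col1 (cost 17), row4→col2 (cost 5)
total = 1 + 4 + 1 + 17 + 5 = 28

Minimum assignment cost: 28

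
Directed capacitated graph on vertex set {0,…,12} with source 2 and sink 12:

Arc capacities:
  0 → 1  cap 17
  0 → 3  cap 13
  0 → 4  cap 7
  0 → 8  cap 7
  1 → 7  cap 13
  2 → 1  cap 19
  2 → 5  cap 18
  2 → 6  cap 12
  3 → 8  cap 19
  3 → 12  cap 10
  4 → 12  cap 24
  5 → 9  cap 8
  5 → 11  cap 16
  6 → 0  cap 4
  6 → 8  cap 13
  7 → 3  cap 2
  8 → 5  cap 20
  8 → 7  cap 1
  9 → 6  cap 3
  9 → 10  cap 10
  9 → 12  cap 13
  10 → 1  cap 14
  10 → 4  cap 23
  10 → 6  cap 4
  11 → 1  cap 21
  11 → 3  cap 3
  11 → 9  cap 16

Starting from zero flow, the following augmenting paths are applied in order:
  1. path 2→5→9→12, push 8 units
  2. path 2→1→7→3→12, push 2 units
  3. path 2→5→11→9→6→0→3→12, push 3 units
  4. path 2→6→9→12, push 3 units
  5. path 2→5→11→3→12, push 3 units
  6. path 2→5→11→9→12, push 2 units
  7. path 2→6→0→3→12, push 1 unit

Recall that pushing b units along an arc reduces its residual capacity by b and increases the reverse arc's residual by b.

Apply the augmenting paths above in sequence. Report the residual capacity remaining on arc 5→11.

Residual capacity of (5,11): 8

after path 1 (2→5→9→12, push 8): res(5,11)=16
after path 2 (2→1→7→3→12, push 2): res(5,11)=16
after path 3 (2→5→11→9→6→0→3→12, push 3): res(5,11)=13
after path 4 (2→6→9→12, push 3): res(5,11)=13
after path 5 (2→5→11→3→12, push 3): res(5,11)=10
after path 6 (2→5→11→9→12, push 2): res(5,11)=8
after path 7 (2→6→0→3→12, push 1): res(5,11)=8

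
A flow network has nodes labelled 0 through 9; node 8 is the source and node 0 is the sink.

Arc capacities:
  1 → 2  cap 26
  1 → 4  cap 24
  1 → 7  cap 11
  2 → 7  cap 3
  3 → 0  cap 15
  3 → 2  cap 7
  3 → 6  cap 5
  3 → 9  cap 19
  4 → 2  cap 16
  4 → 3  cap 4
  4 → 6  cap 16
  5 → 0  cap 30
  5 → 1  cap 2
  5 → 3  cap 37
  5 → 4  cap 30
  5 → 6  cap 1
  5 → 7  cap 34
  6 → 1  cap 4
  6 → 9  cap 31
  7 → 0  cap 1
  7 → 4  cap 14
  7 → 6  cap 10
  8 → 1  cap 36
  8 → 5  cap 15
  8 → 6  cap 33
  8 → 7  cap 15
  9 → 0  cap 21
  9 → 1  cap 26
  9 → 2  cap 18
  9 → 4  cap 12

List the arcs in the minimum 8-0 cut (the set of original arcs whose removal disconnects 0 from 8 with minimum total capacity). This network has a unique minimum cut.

Min-cut arcs: {(4,3), (7,0), (8,5), (9,0)} (total capacity 41)

augment #1: 8→5→0 push 15
augment #2: 8→7→0 push 1
augment #3: 8→6→9→0 push 21
augment #4: 8→1→4→3→0 push 4
max flow = 41; residual-reachable set from 8 gives S-side
cut edges (S→T): {(4,3), (7,0), (8,5), (9,0)} total cap 41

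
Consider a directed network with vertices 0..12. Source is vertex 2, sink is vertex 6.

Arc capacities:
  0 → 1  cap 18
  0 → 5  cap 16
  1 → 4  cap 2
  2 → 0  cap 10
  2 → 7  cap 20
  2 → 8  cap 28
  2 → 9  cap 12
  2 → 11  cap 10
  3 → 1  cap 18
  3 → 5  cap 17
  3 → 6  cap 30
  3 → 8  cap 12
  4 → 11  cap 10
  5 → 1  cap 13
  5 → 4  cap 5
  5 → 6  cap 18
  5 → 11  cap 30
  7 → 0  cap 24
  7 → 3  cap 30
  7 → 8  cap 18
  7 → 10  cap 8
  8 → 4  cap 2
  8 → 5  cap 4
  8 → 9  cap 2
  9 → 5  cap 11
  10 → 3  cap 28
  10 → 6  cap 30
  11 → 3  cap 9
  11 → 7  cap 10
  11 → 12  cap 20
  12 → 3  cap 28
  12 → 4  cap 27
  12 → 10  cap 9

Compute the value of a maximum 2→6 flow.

Maximum flow value: 57

augment #1: 2→0→5→6 bottleneck 10, total now 10
augment #2: 2→7→3→6 bottleneck 20, total now 30
augment #3: 2→8→5→6 bottleneck 4, total now 34
augment #4: 2→9→5→6 bottleneck 4, total now 38
augment #5: 2→11→3→6 bottleneck 9, total now 47
augment #6: 2→11→7→3→6 bottleneck 1, total now 48
augment #7: 2→8→4→11→7→10→6 bottleneck 2, total now 50
augment #8: 2→9→5→11→7→10→6 bottleneck 6, total now 56
augment #9: 2→9→5→11→12→10→6 bottleneck 1, total now 57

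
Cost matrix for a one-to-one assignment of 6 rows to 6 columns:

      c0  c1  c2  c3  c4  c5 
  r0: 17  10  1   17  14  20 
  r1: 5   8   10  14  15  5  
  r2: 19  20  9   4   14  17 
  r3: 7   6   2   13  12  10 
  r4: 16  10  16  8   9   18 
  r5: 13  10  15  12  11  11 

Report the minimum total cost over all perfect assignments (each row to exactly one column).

Minimum assignment cost: 36

one of 2 optimal assignments: row0→col2 (cost 1), row1→col0 (cost 5), row2→col3 (cost 4), row3→col1 (cost 6), row4→col4 (cost 9), row5→col5 (cost 11)
total = 1 + 5 + 4 + 6 + 9 + 11 = 36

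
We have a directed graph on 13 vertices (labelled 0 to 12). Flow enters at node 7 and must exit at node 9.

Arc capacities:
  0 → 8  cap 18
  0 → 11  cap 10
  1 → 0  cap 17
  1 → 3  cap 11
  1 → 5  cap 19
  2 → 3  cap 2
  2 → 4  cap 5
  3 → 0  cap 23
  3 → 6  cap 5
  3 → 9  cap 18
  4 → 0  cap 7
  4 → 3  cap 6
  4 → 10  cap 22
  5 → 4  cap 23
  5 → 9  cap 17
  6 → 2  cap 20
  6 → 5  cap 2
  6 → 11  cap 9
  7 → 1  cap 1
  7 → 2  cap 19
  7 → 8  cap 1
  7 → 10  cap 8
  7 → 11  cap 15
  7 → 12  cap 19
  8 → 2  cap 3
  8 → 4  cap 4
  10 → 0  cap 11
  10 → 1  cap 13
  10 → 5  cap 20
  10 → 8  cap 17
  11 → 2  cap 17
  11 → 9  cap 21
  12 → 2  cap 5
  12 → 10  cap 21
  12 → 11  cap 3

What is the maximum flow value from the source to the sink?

augment #1: 7→11→9 bottleneck 15, total now 15
augment #2: 7→1→3→9 bottleneck 1, total now 16
augment #3: 7→2→3→9 bottleneck 2, total now 18
augment #4: 7→10→5→9 bottleneck 8, total now 26
augment #5: 7→12→11→9 bottleneck 3, total now 29
augment #6: 7→2→4→3→9 bottleneck 5, total now 34
augment #7: 7→8→4→3→9 bottleneck 1, total now 35
augment #8: 7→12→10→5→9 bottleneck 9, total now 44
augment #9: 7→12→10→0→11→9 bottleneck 3, total now 47
augment #10: 7→12→10→1→3→9 bottleneck 4, total now 51

Maximum flow value: 51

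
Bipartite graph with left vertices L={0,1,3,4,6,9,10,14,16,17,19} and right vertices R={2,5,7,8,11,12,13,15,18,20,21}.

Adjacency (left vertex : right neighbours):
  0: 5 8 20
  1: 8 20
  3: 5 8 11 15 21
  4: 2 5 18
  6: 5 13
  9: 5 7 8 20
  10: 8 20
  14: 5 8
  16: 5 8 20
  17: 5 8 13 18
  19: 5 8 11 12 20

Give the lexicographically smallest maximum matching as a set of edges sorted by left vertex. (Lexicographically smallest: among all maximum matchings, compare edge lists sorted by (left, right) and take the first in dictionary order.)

|M| = 9 (so the lex-smallest maximum matching has 9 edges)
process left vertices in ascending order; for each, take the smallest-labelled available neighbour that still permits 9 edges overall, or leave it unmatched if none does
lex-smallest matching: {0-5, 1-8, 3-11, 4-2, 6-13, 9-7, 10-20, 17-18, 19-12}

Lex-smallest maximum matching: {(0,5), (1,8), (3,11), (4,2), (6,13), (9,7), (10,20), (17,18), (19,12)}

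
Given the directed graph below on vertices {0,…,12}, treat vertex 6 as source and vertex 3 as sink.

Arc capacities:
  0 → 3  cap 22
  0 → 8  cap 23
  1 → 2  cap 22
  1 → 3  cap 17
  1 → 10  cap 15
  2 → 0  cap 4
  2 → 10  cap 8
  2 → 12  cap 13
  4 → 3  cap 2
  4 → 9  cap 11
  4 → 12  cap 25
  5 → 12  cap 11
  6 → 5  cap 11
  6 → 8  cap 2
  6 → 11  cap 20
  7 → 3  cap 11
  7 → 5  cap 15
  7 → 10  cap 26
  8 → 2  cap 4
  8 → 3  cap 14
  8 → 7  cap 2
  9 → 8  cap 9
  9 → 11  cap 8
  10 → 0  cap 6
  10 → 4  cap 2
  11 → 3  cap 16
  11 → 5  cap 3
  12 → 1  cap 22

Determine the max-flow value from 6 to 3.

augment #1: 6→8→3 bottleneck 2, total now 2
augment #2: 6→11→3 bottleneck 16, total now 18
augment #3: 6→5→12→1→3 bottleneck 11, total now 29

Maximum flow value: 29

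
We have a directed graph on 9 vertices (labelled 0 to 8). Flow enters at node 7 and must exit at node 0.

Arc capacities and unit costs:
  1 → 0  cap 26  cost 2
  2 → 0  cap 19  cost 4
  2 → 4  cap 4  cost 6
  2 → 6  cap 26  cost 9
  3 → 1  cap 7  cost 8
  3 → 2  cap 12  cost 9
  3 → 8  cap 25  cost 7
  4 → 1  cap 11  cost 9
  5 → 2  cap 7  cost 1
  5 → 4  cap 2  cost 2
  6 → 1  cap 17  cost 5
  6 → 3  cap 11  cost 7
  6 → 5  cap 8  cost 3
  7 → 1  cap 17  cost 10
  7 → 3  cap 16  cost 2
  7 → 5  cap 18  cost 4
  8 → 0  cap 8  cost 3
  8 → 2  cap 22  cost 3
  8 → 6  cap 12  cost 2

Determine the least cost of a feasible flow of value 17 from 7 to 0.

Minimum cost for 17 units: 183

shortest-cost path #1: 7→5→2→0 push 7 @ unit cost 9 (adds 63)
shortest-cost path #2: 7→1→0 push 10 @ unit cost 12 (adds 120)
total cost = 183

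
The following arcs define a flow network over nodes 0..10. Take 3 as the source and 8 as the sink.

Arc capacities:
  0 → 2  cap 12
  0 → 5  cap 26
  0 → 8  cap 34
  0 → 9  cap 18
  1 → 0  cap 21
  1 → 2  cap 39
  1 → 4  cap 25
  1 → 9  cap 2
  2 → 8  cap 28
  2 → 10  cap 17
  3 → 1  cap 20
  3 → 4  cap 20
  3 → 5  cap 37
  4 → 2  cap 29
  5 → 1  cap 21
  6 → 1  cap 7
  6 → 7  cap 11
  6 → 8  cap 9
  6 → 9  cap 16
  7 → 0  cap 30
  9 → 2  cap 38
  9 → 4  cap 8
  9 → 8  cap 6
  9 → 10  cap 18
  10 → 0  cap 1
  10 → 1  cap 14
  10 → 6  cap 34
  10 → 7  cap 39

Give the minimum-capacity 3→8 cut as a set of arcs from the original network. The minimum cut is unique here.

Min-cut arcs: {(3,1), (3,4), (5,1)} (total capacity 61)

augment #1: 3→1→0→8 push 20
augment #2: 3→4→2→8 push 20
augment #3: 3→5→1→0→8 push 1
augment #4: 3→5→1→2→8 push 8
augment #5: 3→5→1→9→8 push 2
augment #6: 3→5→1→2→10→0→8 push 1
augment #7: 3→5→1→2→10→6→8 push 9
max flow = 61; residual-reachable set from 3 gives S-side
cut edges (S→T): {(3,1), (3,4), (5,1)} total cap 61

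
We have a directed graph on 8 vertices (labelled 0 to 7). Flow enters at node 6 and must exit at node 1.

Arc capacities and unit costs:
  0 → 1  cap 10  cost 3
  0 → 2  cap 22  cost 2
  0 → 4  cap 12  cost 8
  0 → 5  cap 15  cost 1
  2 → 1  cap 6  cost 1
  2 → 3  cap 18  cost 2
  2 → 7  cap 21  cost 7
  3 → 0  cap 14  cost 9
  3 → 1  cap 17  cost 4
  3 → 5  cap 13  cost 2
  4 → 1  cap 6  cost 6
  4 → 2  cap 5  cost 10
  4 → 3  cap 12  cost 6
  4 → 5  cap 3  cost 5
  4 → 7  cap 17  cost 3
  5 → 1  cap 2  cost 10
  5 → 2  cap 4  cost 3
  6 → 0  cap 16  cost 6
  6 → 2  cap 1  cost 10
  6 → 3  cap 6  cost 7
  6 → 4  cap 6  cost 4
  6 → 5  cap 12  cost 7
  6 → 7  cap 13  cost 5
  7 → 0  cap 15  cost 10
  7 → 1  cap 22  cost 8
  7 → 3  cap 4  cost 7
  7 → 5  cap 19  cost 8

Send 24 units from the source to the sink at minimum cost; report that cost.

Minimum cost for 24 units: 226

shortest-cost path #1: 6→0→1 push 10 @ unit cost 9 (adds 90)
shortest-cost path #2: 6→0→2→1 push 6 @ unit cost 9 (adds 54)
shortest-cost path #3: 6→4→1 push 6 @ unit cost 10 (adds 60)
shortest-cost path #4: 6→3→1 push 2 @ unit cost 11 (adds 22)
total cost = 226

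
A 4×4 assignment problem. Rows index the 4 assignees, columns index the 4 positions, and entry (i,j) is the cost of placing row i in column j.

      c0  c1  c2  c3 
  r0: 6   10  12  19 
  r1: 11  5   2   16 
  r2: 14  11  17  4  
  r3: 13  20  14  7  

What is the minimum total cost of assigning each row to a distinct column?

optimal assignment: row0→col0 (cost 6), row1→col2 (cost 2), row2→col1 (cost 11), row3→col3 (cost 7)
total = 6 + 2 + 11 + 7 = 26

Minimum assignment cost: 26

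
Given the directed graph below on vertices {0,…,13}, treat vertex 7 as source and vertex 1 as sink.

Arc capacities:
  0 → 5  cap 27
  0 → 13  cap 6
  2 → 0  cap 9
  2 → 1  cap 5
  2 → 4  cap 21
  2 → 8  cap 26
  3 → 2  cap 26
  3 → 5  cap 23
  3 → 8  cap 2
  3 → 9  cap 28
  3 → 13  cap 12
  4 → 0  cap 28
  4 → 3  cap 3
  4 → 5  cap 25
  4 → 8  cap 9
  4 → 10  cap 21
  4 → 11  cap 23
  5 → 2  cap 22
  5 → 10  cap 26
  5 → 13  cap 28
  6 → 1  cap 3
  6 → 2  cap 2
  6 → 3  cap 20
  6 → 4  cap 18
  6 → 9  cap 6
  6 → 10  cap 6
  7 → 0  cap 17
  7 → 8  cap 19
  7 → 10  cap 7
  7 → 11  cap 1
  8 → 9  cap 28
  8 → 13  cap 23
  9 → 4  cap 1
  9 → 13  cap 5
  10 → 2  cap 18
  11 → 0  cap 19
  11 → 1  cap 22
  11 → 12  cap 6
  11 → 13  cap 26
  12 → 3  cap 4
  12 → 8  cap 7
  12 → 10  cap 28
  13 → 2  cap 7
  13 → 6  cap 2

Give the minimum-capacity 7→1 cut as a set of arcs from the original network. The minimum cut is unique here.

augment #1: 7→11→1 push 1
augment #2: 7→10→2→1 push 5
augment #3: 7→0→13→6→1 push 2
augment #4: 7→8→9→4→11→1 push 1
augment #5: 7→10→2→4→11→1 push 2
augment #6: 7→0→5→2→4→11→1 push 15
augment #7: 7→8→13→2→4→11→1 push 3
max flow = 29; residual-reachable set from 7 gives S-side
cut edges (S→T): {(2,1), (11,1), (13,6)} total cap 29

Min-cut arcs: {(2,1), (11,1), (13,6)} (total capacity 29)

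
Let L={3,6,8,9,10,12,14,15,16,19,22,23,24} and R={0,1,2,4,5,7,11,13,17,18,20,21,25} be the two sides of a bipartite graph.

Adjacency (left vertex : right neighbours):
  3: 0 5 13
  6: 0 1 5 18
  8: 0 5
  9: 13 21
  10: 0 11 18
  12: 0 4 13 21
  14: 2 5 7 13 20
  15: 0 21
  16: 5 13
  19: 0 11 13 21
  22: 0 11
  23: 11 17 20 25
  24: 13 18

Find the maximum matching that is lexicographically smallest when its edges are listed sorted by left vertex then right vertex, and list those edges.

Lex-smallest maximum matching: {(3,0), (6,1), (8,5), (9,13), (10,11), (12,4), (14,2), (15,21), (23,17), (24,18)}

|M| = 10 (so the lex-smallest maximum matching has 10 edges)
process left vertices in ascending order; for each, take the smallest-labelled available neighbour that still permits 10 edges overall, or leave it unmatched if none does
lex-smallest matching: {3-0, 6-1, 8-5, 9-13, 10-11, 12-4, 14-2, 15-21, 23-17, 24-18}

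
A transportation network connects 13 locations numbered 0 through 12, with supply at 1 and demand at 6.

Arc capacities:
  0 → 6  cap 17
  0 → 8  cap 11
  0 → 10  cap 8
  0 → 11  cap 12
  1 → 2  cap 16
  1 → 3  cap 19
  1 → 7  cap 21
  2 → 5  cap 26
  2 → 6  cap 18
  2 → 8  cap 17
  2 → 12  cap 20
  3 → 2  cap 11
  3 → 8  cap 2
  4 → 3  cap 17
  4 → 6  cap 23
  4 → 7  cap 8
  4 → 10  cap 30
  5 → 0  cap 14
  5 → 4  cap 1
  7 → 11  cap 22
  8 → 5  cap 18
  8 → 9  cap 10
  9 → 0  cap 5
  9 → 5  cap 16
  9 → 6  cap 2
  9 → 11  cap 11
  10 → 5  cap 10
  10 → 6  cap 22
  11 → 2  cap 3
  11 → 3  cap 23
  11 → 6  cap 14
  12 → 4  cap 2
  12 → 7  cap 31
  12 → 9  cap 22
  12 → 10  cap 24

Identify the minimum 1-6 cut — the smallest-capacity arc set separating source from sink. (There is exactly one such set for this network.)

Min-cut arcs: {(1,2), (3,2), (3,8), (11,2), (11,6)} (total capacity 46)

augment #1: 1→2→6 push 16
augment #2: 1→3→2→6 push 2
augment #3: 1→7→11→6 push 14
augment #4: 1→3→8→9→6 push 2
augment #5: 1→3→2→5→0→6 push 9
augment #6: 1→7→11→2→5→0→6 push 3
max flow = 46; residual-reachable set from 1 gives S-side
cut edges (S→T): {(1,2), (3,2), (3,8), (11,2), (11,6)} total cap 46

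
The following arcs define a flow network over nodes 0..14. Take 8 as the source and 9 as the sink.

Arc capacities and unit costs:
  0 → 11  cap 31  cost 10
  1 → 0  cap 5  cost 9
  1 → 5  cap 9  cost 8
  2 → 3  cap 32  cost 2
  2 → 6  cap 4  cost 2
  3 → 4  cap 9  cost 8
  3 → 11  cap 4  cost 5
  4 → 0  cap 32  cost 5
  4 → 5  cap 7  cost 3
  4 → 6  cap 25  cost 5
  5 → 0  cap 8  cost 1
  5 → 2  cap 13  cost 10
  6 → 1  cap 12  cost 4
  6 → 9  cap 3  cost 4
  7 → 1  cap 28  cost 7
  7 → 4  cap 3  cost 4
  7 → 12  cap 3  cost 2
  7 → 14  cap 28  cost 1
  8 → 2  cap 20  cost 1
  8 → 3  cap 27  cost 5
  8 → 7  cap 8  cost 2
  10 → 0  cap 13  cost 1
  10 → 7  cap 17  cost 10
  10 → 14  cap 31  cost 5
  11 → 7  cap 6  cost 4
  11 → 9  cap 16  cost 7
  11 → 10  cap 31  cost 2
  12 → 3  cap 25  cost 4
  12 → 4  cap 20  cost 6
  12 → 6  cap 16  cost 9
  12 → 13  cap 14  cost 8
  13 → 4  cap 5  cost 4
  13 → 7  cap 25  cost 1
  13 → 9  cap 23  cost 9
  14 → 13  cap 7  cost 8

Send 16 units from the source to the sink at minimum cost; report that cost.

shortest-cost path #1: 8→2→6→9 push 3 @ unit cost 7 (adds 21)
shortest-cost path #2: 8→2→3→11→9 push 4 @ unit cost 15 (adds 60)
shortest-cost path #3: 8→7→14→13→9 push 7 @ unit cost 20 (adds 140)
shortest-cost path #4: 8→7→12→13→9 push 1 @ unit cost 21 (adds 21)
shortest-cost path #5: 8→2→3→4→5→0→11→9 push 1 @ unit cost 32 (adds 32)
total cost = 274

Minimum cost for 16 units: 274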